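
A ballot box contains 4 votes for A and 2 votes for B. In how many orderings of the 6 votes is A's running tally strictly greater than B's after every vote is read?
Strict-lead orderings = 5

Total orderings of the 6 votes with 4 for A: C(6, 4) = 15. By the Bertrand ballot formula (Cycle Lemma / reflection principle), the number of orderings in which A is strictly ahead of B throughout is (p − q)/(p + q) · C(p + q, p) = (4 − 2)/(4 + 2) · 15 = 5.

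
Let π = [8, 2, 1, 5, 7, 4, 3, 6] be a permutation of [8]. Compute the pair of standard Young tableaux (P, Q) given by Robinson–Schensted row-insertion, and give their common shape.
P = [1, 3, 6] / [2, 4, 7] / [5] / [8];  Q = [1, 4, 5] / [2, 6, 8] / [3] / [7];  common shape = (3, 3, 1, 1)

Row-insert the values π_1, π_2, … into P one at a time, bumping the leftmost entry strictly greater than the inserted value down to the next row. The recording tableau Q records, in position (i, j), the step at which that cell was added to P.
  Insert 8 (step 1): P = [8];  Q = [1]
  Insert 2 (step 2): P = [2] / [8];  Q = [1] / [2]
  Insert 1 (step 3): P = [1] / [2] / [8];  Q = [1] / [2] / [3]
  Insert 5 (step 4): P = [1, 5] / [2] / [8];  Q = [1, 4] / [2] / [3]
  Insert 7 (step 5): P = [1, 5, 7] / [2] / [8];  Q = [1, 4, 5] / [2] / [3]
  Insert 4 (step 6): P = [1, 4, 7] / [2, 5] / [8];  Q = [1, 4, 5] / [2, 6] / [3]
  Insert 3 (step 7): P = [1, 3, 7] / [2, 4] / [5] / [8];  Q = [1, 4, 5] / [2, 6] / [3] / [7]
  Insert 6 (step 8): P = [1, 3, 6] / [2, 4, 7] / [5] / [8];  Q = [1, 4, 5] / [2, 6, 8] / [3] / [7]
Final shape: (3, 3, 1, 1).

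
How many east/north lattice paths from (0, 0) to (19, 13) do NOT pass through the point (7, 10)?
Number of paths = 338524760

Total paths from (0, 0) to (19, 13): C(32, 19) = 347373600. Paths through (7, 10): (paths (0, 0) → (7, 10)) × (paths (7, 10) → (19, 13)) = C(17, 7) · C(15, 12) = 19448 · 455 = 8848840. Avoidance count = 347373600 − 8848840 = 338524760.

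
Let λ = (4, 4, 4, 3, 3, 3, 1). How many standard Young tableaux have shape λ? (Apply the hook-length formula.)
# SYT of shape (4, 4, 4, 3, 3, 3, 1) = 213393180

Hook-length formula: f^λ = n! / Π hook(c), product over all cells c of the Young diagram. For λ = (4, 4, 4, 3, 3, 3, 1), n = 22 boxes. Hook lengths by row (left-to-right, top-to-bottom): [10, 8, 7, 3]; [9, 7, 6, 2]; [8, 6, 5, 1]; [6, 4, 3]; [5, 3, 2]; [4, 2, 1]; [1]. Product of hooks = 5267275776000. So f^λ = 22! / 5267275776000 = 1124000727777607680000 / 5267275776000 = 213393180.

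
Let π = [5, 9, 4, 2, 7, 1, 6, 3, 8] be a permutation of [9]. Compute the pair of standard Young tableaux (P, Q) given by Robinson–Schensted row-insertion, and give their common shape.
P = [1, 3, 8] / [2, 6] / [4, 7] / [5, 9];  Q = [1, 2, 9] / [3, 5] / [4, 7] / [6, 8];  common shape = (3, 2, 2, 2)

Row-insert the values π_1, π_2, … into P one at a time, bumping the leftmost entry strictly greater than the inserted value down to the next row. The recording tableau Q records, in position (i, j), the step at which that cell was added to P.
  Insert 5 (step 1): P = [5];  Q = [1]
  Insert 9 (step 2): P = [5, 9];  Q = [1, 2]
  Insert 4 (step 3): P = [4, 9] / [5];  Q = [1, 2] / [3]
  Insert 2 (step 4): P = [2, 9] / [4] / [5];  Q = [1, 2] / [3] / [4]
  Insert 7 (step 5): P = [2, 7] / [4, 9] / [5];  Q = [1, 2] / [3, 5] / [4]
  Insert 1 (step 6): P = [1, 7] / [2, 9] / [4] / [5];  Q = [1, 2] / [3, 5] / [4] / [6]
  Insert 6 (step 7): P = [1, 6] / [2, 7] / [4, 9] / [5];  Q = [1, 2] / [3, 5] / [4, 7] / [6]
  Insert 3 (step 8): P = [1, 3] / [2, 6] / [4, 7] / [5, 9];  Q = [1, 2] / [3, 5] / [4, 7] / [6, 8]
  Insert 8 (step 9): P = [1, 3, 8] / [2, 6] / [4, 7] / [5, 9];  Q = [1, 2, 9] / [3, 5] / [4, 7] / [6, 8]
Final shape: (3, 2, 2, 2).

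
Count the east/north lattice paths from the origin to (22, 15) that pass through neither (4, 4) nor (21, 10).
Number of paths = 6718674210

Inclusion–exclusion. Total paths: C(37, 22) = 9364199760. Through P₁: C(8, 4)·C(29, 18) = 2421810300. Through P₂: C(31, 21)·C(6, 1) = 266112990. Since P₁ is strictly southwest of P₂, a monotone path through both must visit P₁ then P₂; paths through both = C(8, 4)·C(23, 17)·C(6, 1) = 42397740. Avoid both = 9364199760 − 2421810300 − 266112990 + 42397740 = 6718674210.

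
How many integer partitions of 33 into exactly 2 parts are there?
p(33, 2 parts) = 16

Partitions of n into exactly k parts are in bijection with partitions of n − k into at most k parts (subtract 1 from each part). So p(33, exactly 2) = p(31, parts ≤ 2). Computing via the recurrence p(m, j) = p(m, j−1) + p(m−j, j) gives 16.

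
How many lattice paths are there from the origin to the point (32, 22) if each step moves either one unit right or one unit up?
Number of paths = 780512175396135

A monotone lattice path from (0, 0) to (32, 22) consists of 32 east steps and 22 north steps in some order, so it is determined by which 32 of the 54 steps are east. The count is C(54, 32) = 780512175396135.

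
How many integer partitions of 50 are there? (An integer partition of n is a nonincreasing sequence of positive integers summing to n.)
p(50) = 204226

Compute p(n) via the recurrence p(n, m) = p(n, m−1) + p(n−m, m), where p(n, m) counts partitions of n with all parts ≤ m and p(n) = p(n, n). The base cases are p(0, m) = 1 and p(n, 0) = 0 for n > 0. Filling the table yields p(50) = 204226. (Euler's pentagonal recurrence is an alternative.)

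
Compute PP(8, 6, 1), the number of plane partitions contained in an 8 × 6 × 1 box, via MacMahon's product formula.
PP(8, 6, 1) = 3003

Evaluate the triple product over i = 1..8, j = 1..6, k = 1..1. The factors are (2/1) · (3/2) · (4/3) · (5/4) · (6/5) · (7/6) · (3/2) · (4/3) · … (48 factors total). The numerators and denominators telescope so the product is an integer; carrying out the multiplication exactly gives PP(8, 6, 1) = 3003.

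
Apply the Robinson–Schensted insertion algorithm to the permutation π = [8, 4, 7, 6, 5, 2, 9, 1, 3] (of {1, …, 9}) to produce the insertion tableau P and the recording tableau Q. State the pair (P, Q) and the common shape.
P = [1, 3, 9] / [2, 5] / [4] / [6] / [7] / [8];  Q = [1, 3, 7] / [2, 9] / [4] / [5] / [6] / [8];  common shape = (3, 2, 1, 1, 1, 1)

Row-insert the values π_1, π_2, … into P one at a time, bumping the leftmost entry strictly greater than the inserted value down to the next row. The recording tableau Q records, in position (i, j), the step at which that cell was added to P.
  Insert 8 (step 1): P = [8];  Q = [1]
  Insert 4 (step 2): P = [4] / [8];  Q = [1] / [2]
  Insert 7 (step 3): P = [4, 7] / [8];  Q = [1, 3] / [2]
  Insert 6 (step 4): P = [4, 6] / [7] / [8];  Q = [1, 3] / [2] / [4]
  Insert 5 (step 5): P = [4, 5] / [6] / [7] / [8];  Q = [1, 3] / [2] / [4] / [5]
  Insert 2 (step 6): P = [2, 5] / [4] / [6] / [7] / [8];  Q = [1, 3] / [2] / [4] / [5] / [6]
  Insert 9 (step 7): P = [2, 5, 9] / [4] / [6] / [7] / [8];  Q = [1, 3, 7] / [2] / [4] / [5] / [6]
  Insert 1 (step 8): P = [1, 5, 9] / [2] / [4] / [6] / [7] / [8];  Q = [1, 3, 7] / [2] / [4] / [5] / [6] / [8]
  Insert 3 (step 9): P = [1, 3, 9] / [2, 5] / [4] / [6] / [7] / [8];  Q = [1, 3, 7] / [2, 9] / [4] / [5] / [6] / [8]
Final shape: (3, 2, 1, 1, 1, 1).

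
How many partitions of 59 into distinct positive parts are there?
q(59) = 9792

A partition into distinct parts is a strictly decreasing sequence summing to n. The recurrence d(n, m) = d(n, m−1) + d(n−m, m−1) (use part m at most once) with q(n) = d(n, n) gives q(59) = 9792. (Euler's theorem: # distinct-part partitions = # odd-part partitions.)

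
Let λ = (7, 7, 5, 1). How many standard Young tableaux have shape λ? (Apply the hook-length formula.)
# SYT of shape (7, 7, 5, 1) = 11085360

Hook-length formula: f^λ = n! / Π hook(c), product over all cells c of the Young diagram. For λ = (7, 7, 5, 1), n = 20 boxes. Hook lengths by row (left-to-right, top-to-bottom): [10, 8, 7, 6, 5, 3, 2]; [9, 7, 6, 5, 4, 2, 1]; [6, 4, 3, 2, 1]; [1]. Product of hooks = 219469824000. So f^λ = 20! / 219469824000 = 2432902008176640000 / 219469824000 = 11085360.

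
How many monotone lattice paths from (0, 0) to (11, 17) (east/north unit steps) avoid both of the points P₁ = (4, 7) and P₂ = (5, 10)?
Number of paths = 12168312

Inclusion–exclusion. Total paths: C(28, 11) = 21474180. Through P₁: C(11, 4)·C(17, 7) = 6417840. Through P₂: C(15, 5)·C(13, 6) = 5153148. Since P₁ is strictly southwest of P₂, a monotone path through both must visit P₁ then P₂; paths through both = C(11, 4)·C(4, 1)·C(13, 6) = 2265120. Avoid both = 21474180 − 6417840 − 5153148 + 2265120 = 12168312.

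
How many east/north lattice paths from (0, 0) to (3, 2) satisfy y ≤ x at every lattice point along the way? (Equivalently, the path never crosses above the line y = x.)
Number of paths = 5

By the reflection principle (André's argument), the number of monotone paths to (3, 2) with n ≤ m that never go above y = x is C(5, 3) − C(5, 4) = 10 − 5 = 5.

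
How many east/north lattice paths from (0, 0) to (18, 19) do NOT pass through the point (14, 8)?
Number of paths = 17236145850

Total paths from (0, 0) to (18, 19): C(37, 18) = 17672631900. Paths through (14, 8): (paths (0, 0) → (14, 8)) × (paths (14, 8) → (18, 19)) = C(22, 14) · C(15, 4) = 319770 · 1365 = 436486050. Avoidance count = 17672631900 − 436486050 = 17236145850.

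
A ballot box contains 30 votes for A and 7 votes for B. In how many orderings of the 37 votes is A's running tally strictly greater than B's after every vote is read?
Strict-lead orderings = 6399888

Total orderings of the 37 votes with 30 for A: C(37, 30) = 10295472. By the Bertrand ballot formula (Cycle Lemma / reflection principle), the number of orderings in which A is strictly ahead of B throughout is (p − q)/(p + q) · C(p + q, p) = (30 − 7)/(30 + 7) · 10295472 = 6399888.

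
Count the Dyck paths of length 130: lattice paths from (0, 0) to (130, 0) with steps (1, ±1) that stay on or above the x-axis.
C_65 = 1440418573150919668872489894243865350

These Dyck paths are counted by the Catalan number C_n = (1/(n + 1)) · C(2n, n). For n = 65: C_65 = (1/66) · C(130, 65) = 95067625827960698145584333020095113100/66 = 1440418573150919668872489894243865350.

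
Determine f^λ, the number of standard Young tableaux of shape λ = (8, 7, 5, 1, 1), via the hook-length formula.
# SYT of shape (8, 7, 5, 1, 1) = 457271100

Hook-length formula: f^λ = n! / Π hook(c), product over all cells c of the Young diagram. For λ = (8, 7, 5, 1, 1), n = 22 boxes. Hook lengths by row (left-to-right, top-to-bottom): [12, 9, 8, 7, 6, 4, 3, 1]; [10, 7, 6, 5, 4, 2, 1]; [7, 4, 3, 2, 1]; [2]; [1]. Product of hooks = 2458062028800. So f^λ = 22! / 2458062028800 = 1124000727777607680000 / 2458062028800 = 457271100.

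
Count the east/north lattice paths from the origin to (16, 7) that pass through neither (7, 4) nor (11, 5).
Number of paths = 115479

Inclusion–exclusion. Total paths: C(23, 16) = 245157. Through P₁: C(11, 7)·C(12, 9) = 72600. Through P₂: C(16, 11)·C(7, 5) = 91728. Since P₁ is strictly southwest of P₂, a monotone path through both must visit P₁ then P₂; paths through both = C(11, 7)·C(5, 4)·C(7, 5) = 34650. Avoid both = 245157 − 72600 − 91728 + 34650 = 115479.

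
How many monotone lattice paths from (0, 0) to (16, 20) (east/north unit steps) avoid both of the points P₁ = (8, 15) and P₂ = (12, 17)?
Number of paths = 5117895117

Inclusion–exclusion. Total paths: C(36, 16) = 7307872110. Through P₁: C(23, 8)·C(13, 8) = 631034118. Through P₂: C(29, 12)·C(7, 4) = 1816357725. Since P₁ is strictly southwest of P₂, a monotone path through both must visit P₁ then P₂; paths through both = C(23, 8)·C(6, 4)·C(7, 4) = 257414850. Avoid both = 7307872110 − 631034118 − 1816357725 + 257414850 = 5117895117.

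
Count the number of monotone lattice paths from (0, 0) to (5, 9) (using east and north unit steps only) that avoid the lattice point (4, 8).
Number of paths = 1012

Total paths from (0, 0) to (5, 9): C(14, 5) = 2002. Paths through (4, 8): (paths (0, 0) → (4, 8)) × (paths (4, 8) → (5, 9)) = C(12, 4) · C(2, 1) = 495 · 2 = 990. Avoidance count = 2002 − 990 = 1012.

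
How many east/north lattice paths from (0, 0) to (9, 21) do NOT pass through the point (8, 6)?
Number of paths = 14259102

Total paths from (0, 0) to (9, 21): C(30, 9) = 14307150. Paths through (8, 6): (paths (0, 0) → (8, 6)) × (paths (8, 6) → (9, 21)) = C(14, 8) · C(16, 1) = 3003 · 16 = 48048. Avoidance count = 14307150 − 48048 = 14259102.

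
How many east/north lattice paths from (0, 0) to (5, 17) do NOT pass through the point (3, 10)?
Number of paths = 16038

Total paths from (0, 0) to (5, 17): C(22, 5) = 26334. Paths through (3, 10): (paths (0, 0) → (3, 10)) × (paths (3, 10) → (5, 17)) = C(13, 3) · C(9, 2) = 286 · 36 = 10296. Avoidance count = 26334 − 10296 = 16038.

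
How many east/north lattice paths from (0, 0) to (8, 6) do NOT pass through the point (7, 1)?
Number of paths = 2955

Total paths from (0, 0) to (8, 6): C(14, 8) = 3003. Paths through (7, 1): (paths (0, 0) → (7, 1)) × (paths (7, 1) → (8, 6)) = C(8, 7) · C(6, 1) = 8 · 6 = 48. Avoidance count = 3003 − 48 = 2955.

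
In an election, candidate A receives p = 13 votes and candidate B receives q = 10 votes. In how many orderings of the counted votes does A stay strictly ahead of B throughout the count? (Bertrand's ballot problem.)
Strict-lead orderings = 149226

Total orderings of the 23 votes with 13 for A: C(23, 13) = 1144066. By the Bertrand ballot formula (Cycle Lemma / reflection principle), the number of orderings in which A is strictly ahead of B throughout is (p − q)/(p + q) · C(p + q, p) = (13 − 10)/(13 + 10) · 1144066 = 149226.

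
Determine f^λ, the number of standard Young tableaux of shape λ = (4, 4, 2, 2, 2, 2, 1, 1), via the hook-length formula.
# SYT of shape (4, 4, 2, 2, 2, 2, 1, 1) = 2148120

Hook-length formula: f^λ = n! / Π hook(c), product over all cells c of the Young diagram. For λ = (4, 4, 2, 2, 2, 2, 1, 1), n = 18 boxes. Hook lengths by row (left-to-right, top-to-bottom): [11, 8, 3, 2]; [10, 7, 2, 1]; [7, 4]; [6, 3]; [5, 2]; [4, 1]; [2]; [1]. Product of hooks = 2980454400. So f^λ = 18! / 2980454400 = 6402373705728000 / 2980454400 = 2148120.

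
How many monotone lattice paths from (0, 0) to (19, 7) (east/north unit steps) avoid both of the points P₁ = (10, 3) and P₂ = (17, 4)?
Number of paths = 416340

Inclusion–exclusion. Total paths: C(26, 19) = 657800. Through P₁: C(13, 10)·C(13, 9) = 204490. Through P₂: C(21, 17)·C(5, 2) = 59850. Since P₁ is strictly southwest of P₂, a monotone path through both must visit P₁ then P₂; paths through both = C(13, 10)·C(8, 7)·C(5, 2) = 22880. Avoid both = 657800 − 204490 − 59850 + 22880 = 416340.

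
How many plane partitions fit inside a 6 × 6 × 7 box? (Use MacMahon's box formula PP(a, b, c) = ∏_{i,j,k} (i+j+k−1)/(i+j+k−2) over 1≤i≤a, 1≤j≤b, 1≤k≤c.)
PP(6, 6, 7) = 29706808370096

Evaluate the triple product over i = 1..6, j = 1..6, k = 1..7. The factors are (2/1) · (3/2) · (4/3) · (5/4) · (6/5) · (7/6) · (8/7) · (3/2) · … (252 factors total). The numerators and denominators telescope so the product is an integer; carrying out the multiplication exactly gives PP(6, 6, 7) = 29706808370096.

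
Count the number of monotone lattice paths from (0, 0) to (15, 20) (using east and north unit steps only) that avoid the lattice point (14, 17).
Number of paths = 2187213060

Total paths from (0, 0) to (15, 20): C(35, 15) = 3247943160. Paths through (14, 17): (paths (0, 0) → (14, 17)) × (paths (14, 17) → (15, 20)) = C(31, 14) · C(4, 1) = 265182525 · 4 = 1060730100. Avoidance count = 3247943160 − 1060730100 = 2187213060.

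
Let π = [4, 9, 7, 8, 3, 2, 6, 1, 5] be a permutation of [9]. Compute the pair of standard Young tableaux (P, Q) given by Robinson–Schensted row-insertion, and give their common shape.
P = [1, 5, 8] / [2, 6] / [3, 7] / [4] / [9];  Q = [1, 2, 4] / [3, 7] / [5, 9] / [6] / [8];  common shape = (3, 2, 2, 1, 1)

Row-insert the values π_1, π_2, … into P one at a time, bumping the leftmost entry strictly greater than the inserted value down to the next row. The recording tableau Q records, in position (i, j), the step at which that cell was added to P.
  Insert 4 (step 1): P = [4];  Q = [1]
  Insert 9 (step 2): P = [4, 9];  Q = [1, 2]
  Insert 7 (step 3): P = [4, 7] / [9];  Q = [1, 2] / [3]
  Insert 8 (step 4): P = [4, 7, 8] / [9];  Q = [1, 2, 4] / [3]
  Insert 3 (step 5): P = [3, 7, 8] / [4] / [9];  Q = [1, 2, 4] / [3] / [5]
  Insert 2 (step 6): P = [2, 7, 8] / [3] / [4] / [9];  Q = [1, 2, 4] / [3] / [5] / [6]
  Insert 6 (step 7): P = [2, 6, 8] / [3, 7] / [4] / [9];  Q = [1, 2, 4] / [3, 7] / [5] / [6]
  Insert 1 (step 8): P = [1, 6, 8] / [2, 7] / [3] / [4] / [9];  Q = [1, 2, 4] / [3, 7] / [5] / [6] / [8]
  Insert 5 (step 9): P = [1, 5, 8] / [2, 6] / [3, 7] / [4] / [9];  Q = [1, 2, 4] / [3, 7] / [5, 9] / [6] / [8]
Final shape: (3, 2, 2, 1, 1).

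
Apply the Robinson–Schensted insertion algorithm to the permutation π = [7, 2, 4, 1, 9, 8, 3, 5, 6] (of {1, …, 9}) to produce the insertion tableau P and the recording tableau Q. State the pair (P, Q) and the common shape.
P = [1, 3, 5, 6] / [2, 4, 8] / [7, 9];  Q = [1, 3, 5, 9] / [2, 6, 8] / [4, 7];  common shape = (4, 3, 2)

Row-insert the values π_1, π_2, … into P one at a time, bumping the leftmost entry strictly greater than the inserted value down to the next row. The recording tableau Q records, in position (i, j), the step at which that cell was added to P.
  Insert 7 (step 1): P = [7];  Q = [1]
  Insert 2 (step 2): P = [2] / [7];  Q = [1] / [2]
  Insert 4 (step 3): P = [2, 4] / [7];  Q = [1, 3] / [2]
  Insert 1 (step 4): P = [1, 4] / [2] / [7];  Q = [1, 3] / [2] / [4]
  Insert 9 (step 5): P = [1, 4, 9] / [2] / [7];  Q = [1, 3, 5] / [2] / [4]
  Insert 8 (step 6): P = [1, 4, 8] / [2, 9] / [7];  Q = [1, 3, 5] / [2, 6] / [4]
  Insert 3 (step 7): P = [1, 3, 8] / [2, 4] / [7, 9];  Q = [1, 3, 5] / [2, 6] / [4, 7]
  Insert 5 (step 8): P = [1, 3, 5] / [2, 4, 8] / [7, 9];  Q = [1, 3, 5] / [2, 6, 8] / [4, 7]
  Insert 6 (step 9): P = [1, 3, 5, 6] / [2, 4, 8] / [7, 9];  Q = [1, 3, 5, 9] / [2, 6, 8] / [4, 7]
Final shape: (4, 3, 2).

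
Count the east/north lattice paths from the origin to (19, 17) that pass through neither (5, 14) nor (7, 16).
Number of paths = 8587309503

Inclusion–exclusion. Total paths: C(36, 19) = 8597496600. Through P₁: C(19, 5)·C(17, 14) = 7907040. Through P₂: C(23, 7)·C(13, 12) = 3187041. Since P₁ is strictly southwest of P₂, a monotone path through both must visit P₁ then P₂; paths through both = C(19, 5)·C(4, 2)·C(13, 12) = 906984. Avoid both = 8597496600 − 7907040 − 3187041 + 906984 = 8587309503.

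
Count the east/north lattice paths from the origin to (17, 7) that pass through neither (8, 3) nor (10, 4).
Number of paths = 167409

Inclusion–exclusion. Total paths: C(24, 17) = 346104. Through P₁: C(11, 8)·C(13, 9) = 117975. Through P₂: C(14, 10)·C(10, 7) = 120120. Since P₁ is strictly southwest of P₂, a monotone path through both must visit P₁ then P₂; paths through both = C(11, 8)·C(3, 2)·C(10, 7) = 59400. Avoid both = 346104 − 117975 − 120120 + 59400 = 167409.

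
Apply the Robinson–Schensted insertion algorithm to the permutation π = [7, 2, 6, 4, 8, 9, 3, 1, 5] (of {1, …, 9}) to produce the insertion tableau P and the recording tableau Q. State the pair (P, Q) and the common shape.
P = [1, 3, 5, 9] / [2, 8] / [4] / [6] / [7];  Q = [1, 3, 5, 6] / [2, 9] / [4] / [7] / [8];  common shape = (4, 2, 1, 1, 1)

Row-insert the values π_1, π_2, … into P one at a time, bumping the leftmost entry strictly greater than the inserted value down to the next row. The recording tableau Q records, in position (i, j), the step at which that cell was added to P.
  Insert 7 (step 1): P = [7];  Q = [1]
  Insert 2 (step 2): P = [2] / [7];  Q = [1] / [2]
  Insert 6 (step 3): P = [2, 6] / [7];  Q = [1, 3] / [2]
  Insert 4 (step 4): P = [2, 4] / [6] / [7];  Q = [1, 3] / [2] / [4]
  Insert 8 (step 5): P = [2, 4, 8] / [6] / [7];  Q = [1, 3, 5] / [2] / [4]
  Insert 9 (step 6): P = [2, 4, 8, 9] / [6] / [7];  Q = [1, 3, 5, 6] / [2] / [4]
  Insert 3 (step 7): P = [2, 3, 8, 9] / [4] / [6] / [7];  Q = [1, 3, 5, 6] / [2] / [4] / [7]
  Insert 1 (step 8): P = [1, 3, 8, 9] / [2] / [4] / [6] / [7];  Q = [1, 3, 5, 6] / [2] / [4] / [7] / [8]
  Insert 5 (step 9): P = [1, 3, 5, 9] / [2, 8] / [4] / [6] / [7];  Q = [1, 3, 5, 6] / [2, 9] / [4] / [7] / [8]
Final shape: (4, 2, 1, 1, 1).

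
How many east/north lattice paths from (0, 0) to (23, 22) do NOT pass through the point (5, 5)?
Number of paths = 2973248316000

Total paths from (0, 0) to (23, 22): C(45, 23) = 4116715363800. Paths through (5, 5): (paths (0, 0) → (5, 5)) × (paths (5, 5) → (23, 22)) = C(10, 5) · C(35, 18) = 252 · 4537567650 = 1143467047800. Avoidance count = 4116715363800 − 1143467047800 = 2973248316000.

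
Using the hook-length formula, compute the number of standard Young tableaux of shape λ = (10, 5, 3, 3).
# SYT of shape (10, 5, 3, 3) = 73256400

Hook-length formula: f^λ = n! / Π hook(c), product over all cells c of the Young diagram. For λ = (10, 5, 3, 3), n = 21 boxes. Hook lengths by row (left-to-right, top-to-bottom): [13, 12, 11, 8, 7, 5, 4, 3, 2, 1]; [7, 6, 5, 2, 1]; [4, 3, 2]; [3, 2, 1]. Product of hooks = 697426329600. So f^λ = 21! / 697426329600 = 51090942171709440000 / 697426329600 = 73256400.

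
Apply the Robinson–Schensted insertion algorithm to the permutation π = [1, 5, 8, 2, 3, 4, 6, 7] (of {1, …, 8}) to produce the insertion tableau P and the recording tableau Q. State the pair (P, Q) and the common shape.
P = [1, 2, 3, 4, 6, 7] / [5, 8];  Q = [1, 2, 3, 6, 7, 8] / [4, 5];  common shape = (6, 2)

Row-insert the values π_1, π_2, … into P one at a time, bumping the leftmost entry strictly greater than the inserted value down to the next row. The recording tableau Q records, in position (i, j), the step at which that cell was added to P.
  Insert 1 (step 1): P = [1];  Q = [1]
  Insert 5 (step 2): P = [1, 5];  Q = [1, 2]
  Insert 8 (step 3): P = [1, 5, 8];  Q = [1, 2, 3]
  Insert 2 (step 4): P = [1, 2, 8] / [5];  Q = [1, 2, 3] / [4]
  Insert 3 (step 5): P = [1, 2, 3] / [5, 8];  Q = [1, 2, 3] / [4, 5]
  Insert 4 (step 6): P = [1, 2, 3, 4] / [5, 8];  Q = [1, 2, 3, 6] / [4, 5]
  Insert 6 (step 7): P = [1, 2, 3, 4, 6] / [5, 8];  Q = [1, 2, 3, 6, 7] / [4, 5]
  Insert 7 (step 8): P = [1, 2, 3, 4, 6, 7] / [5, 8];  Q = [1, 2, 3, 6, 7, 8] / [4, 5]
Final shape: (6, 2).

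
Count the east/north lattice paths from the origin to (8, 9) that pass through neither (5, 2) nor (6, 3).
Number of paths = 20614

Inclusion–exclusion. Total paths: C(17, 8) = 24310. Through P₁: C(7, 5)·C(10, 3) = 2520. Through P₂: C(9, 6)·C(8, 2) = 2352. Since P₁ is strictly southwest of P₂, a monotone path through both must visit P₁ then P₂; paths through both = C(7, 5)·C(2, 1)·C(8, 2) = 1176. Avoid both = 24310 − 2520 − 2352 + 1176 = 20614.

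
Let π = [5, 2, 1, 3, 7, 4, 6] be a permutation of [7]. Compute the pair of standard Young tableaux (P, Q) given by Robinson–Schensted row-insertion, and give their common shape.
P = [1, 3, 4, 6] / [2, 7] / [5];  Q = [1, 4, 5, 7] / [2, 6] / [3];  common shape = (4, 2, 1)

Row-insert the values π_1, π_2, … into P one at a time, bumping the leftmost entry strictly greater than the inserted value down to the next row. The recording tableau Q records, in position (i, j), the step at which that cell was added to P.
  Insert 5 (step 1): P = [5];  Q = [1]
  Insert 2 (step 2): P = [2] / [5];  Q = [1] / [2]
  Insert 1 (step 3): P = [1] / [2] / [5];  Q = [1] / [2] / [3]
  Insert 3 (step 4): P = [1, 3] / [2] / [5];  Q = [1, 4] / [2] / [3]
  Insert 7 (step 5): P = [1, 3, 7] / [2] / [5];  Q = [1, 4, 5] / [2] / [3]
  Insert 4 (step 6): P = [1, 3, 4] / [2, 7] / [5];  Q = [1, 4, 5] / [2, 6] / [3]
  Insert 6 (step 7): P = [1, 3, 4, 6] / [2, 7] / [5];  Q = [1, 4, 5, 7] / [2, 6] / [3]
Final shape: (4, 2, 1).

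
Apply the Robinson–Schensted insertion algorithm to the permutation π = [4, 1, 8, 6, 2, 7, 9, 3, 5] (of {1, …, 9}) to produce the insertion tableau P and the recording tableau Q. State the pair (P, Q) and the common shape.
P = [1, 2, 3, 5] / [4, 6, 7, 9] / [8];  Q = [1, 3, 6, 7] / [2, 4, 8, 9] / [5];  common shape = (4, 4, 1)

Row-insert the values π_1, π_2, … into P one at a time, bumping the leftmost entry strictly greater than the inserted value down to the next row. The recording tableau Q records, in position (i, j), the step at which that cell was added to P.
  Insert 4 (step 1): P = [4];  Q = [1]
  Insert 1 (step 2): P = [1] / [4];  Q = [1] / [2]
  Insert 8 (step 3): P = [1, 8] / [4];  Q = [1, 3] / [2]
  Insert 6 (step 4): P = [1, 6] / [4, 8];  Q = [1, 3] / [2, 4]
  Insert 2 (step 5): P = [1, 2] / [4, 6] / [8];  Q = [1, 3] / [2, 4] / [5]
  Insert 7 (step 6): P = [1, 2, 7] / [4, 6] / [8];  Q = [1, 3, 6] / [2, 4] / [5]
  Insert 9 (step 7): P = [1, 2, 7, 9] / [4, 6] / [8];  Q = [1, 3, 6, 7] / [2, 4] / [5]
  Insert 3 (step 8): P = [1, 2, 3, 9] / [4, 6, 7] / [8];  Q = [1, 3, 6, 7] / [2, 4, 8] / [5]
  Insert 5 (step 9): P = [1, 2, 3, 5] / [4, 6, 7, 9] / [8];  Q = [1, 3, 6, 7] / [2, 4, 8, 9] / [5]
Final shape: (4, 4, 1).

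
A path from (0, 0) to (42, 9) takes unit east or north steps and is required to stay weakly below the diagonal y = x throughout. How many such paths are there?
Number of paths = 2405549300

By the reflection principle (André's argument), the number of monotone paths to (42, 9) with n ≤ m that never go above y = x is C(51, 42) − C(51, 43) = 3042312350 − 636763050 = 2405549300.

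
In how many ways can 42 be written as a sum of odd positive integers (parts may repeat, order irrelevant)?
p_odd(42) = 1426

Enumerate partitions using only odd parts via the recurrence o(n, m) = o(n, m−2) + o(n−m, m) over odd m, starting from the largest odd part ≤ n. This gives p_odd(42) = 1426. (Euler's theorem: equals the count of distinct-part partitions.)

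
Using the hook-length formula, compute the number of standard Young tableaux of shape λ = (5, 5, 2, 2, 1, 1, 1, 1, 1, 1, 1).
# SYT of shape (5, 5, 2, 2, 1, 1, 1, 1, 1, 1, 1) = 44341440

Hook-length formula: f^λ = n! / Π hook(c), product over all cells c of the Young diagram. For λ = (5, 5, 2, 2, 1, 1, 1, 1, 1, 1, 1), n = 21 boxes. Hook lengths by row (left-to-right, top-to-bottom): [15, 7, 4, 3, 2]; [14, 6, 3, 2, 1]; [10, 2]; [9, 1]; [7]; [6]; [5]; [4]; [3]; [2]; [1]. Product of hooks = 1152216576000. So f^λ = 21! / 1152216576000 = 51090942171709440000 / 1152216576000 = 44341440.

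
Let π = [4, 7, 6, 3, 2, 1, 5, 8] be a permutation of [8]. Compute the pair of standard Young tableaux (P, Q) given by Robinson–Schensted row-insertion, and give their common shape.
P = [1, 5, 8] / [2, 6] / [3] / [4] / [7];  Q = [1, 2, 8] / [3, 7] / [4] / [5] / [6];  common shape = (3, 2, 1, 1, 1)

Row-insert the values π_1, π_2, … into P one at a time, bumping the leftmost entry strictly greater than the inserted value down to the next row. The recording tableau Q records, in position (i, j), the step at which that cell was added to P.
  Insert 4 (step 1): P = [4];  Q = [1]
  Insert 7 (step 2): P = [4, 7];  Q = [1, 2]
  Insert 6 (step 3): P = [4, 6] / [7];  Q = [1, 2] / [3]
  Insert 3 (step 4): P = [3, 6] / [4] / [7];  Q = [1, 2] / [3] / [4]
  Insert 2 (step 5): P = [2, 6] / [3] / [4] / [7];  Q = [1, 2] / [3] / [4] / [5]
  Insert 1 (step 6): P = [1, 6] / [2] / [3] / [4] / [7];  Q = [1, 2] / [3] / [4] / [5] / [6]
  Insert 5 (step 7): P = [1, 5] / [2, 6] / [3] / [4] / [7];  Q = [1, 2] / [3, 7] / [4] / [5] / [6]
  Insert 8 (step 8): P = [1, 5, 8] / [2, 6] / [3] / [4] / [7];  Q = [1, 2, 8] / [3, 7] / [4] / [5] / [6]
Final shape: (3, 2, 1, 1, 1).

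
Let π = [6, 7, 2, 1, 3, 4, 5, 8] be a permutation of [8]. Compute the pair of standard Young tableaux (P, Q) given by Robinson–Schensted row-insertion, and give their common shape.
P = [1, 3, 4, 5, 8] / [2, 7] / [6];  Q = [1, 2, 6, 7, 8] / [3, 5] / [4];  common shape = (5, 2, 1)

Row-insert the values π_1, π_2, … into P one at a time, bumping the leftmost entry strictly greater than the inserted value down to the next row. The recording tableau Q records, in position (i, j), the step at which that cell was added to P.
  Insert 6 (step 1): P = [6];  Q = [1]
  Insert 7 (step 2): P = [6, 7];  Q = [1, 2]
  Insert 2 (step 3): P = [2, 7] / [6];  Q = [1, 2] / [3]
  Insert 1 (step 4): P = [1, 7] / [2] / [6];  Q = [1, 2] / [3] / [4]
  Insert 3 (step 5): P = [1, 3] / [2, 7] / [6];  Q = [1, 2] / [3, 5] / [4]
  Insert 4 (step 6): P = [1, 3, 4] / [2, 7] / [6];  Q = [1, 2, 6] / [3, 5] / [4]
  Insert 5 (step 7): P = [1, 3, 4, 5] / [2, 7] / [6];  Q = [1, 2, 6, 7] / [3, 5] / [4]
  Insert 8 (step 8): P = [1, 3, 4, 5, 8] / [2, 7] / [6];  Q = [1, 2, 6, 7, 8] / [3, 5] / [4]
Final shape: (5, 2, 1).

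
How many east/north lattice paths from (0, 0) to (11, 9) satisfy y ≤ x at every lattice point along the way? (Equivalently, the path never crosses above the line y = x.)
Number of paths = 41990

By the reflection principle (André's argument), the number of monotone paths to (11, 9) with n ≤ m that never go above y = x is C(20, 11) − C(20, 12) = 167960 − 125970 = 41990.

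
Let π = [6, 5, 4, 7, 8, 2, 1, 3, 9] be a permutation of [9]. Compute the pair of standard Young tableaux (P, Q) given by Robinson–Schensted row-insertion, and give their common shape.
P = [1, 3, 8, 9] / [2, 7] / [4] / [5] / [6];  Q = [1, 4, 5, 9] / [2, 8] / [3] / [6] / [7];  common shape = (4, 2, 1, 1, 1)

Row-insert the values π_1, π_2, … into P one at a time, bumping the leftmost entry strictly greater than the inserted value down to the next row. The recording tableau Q records, in position (i, j), the step at which that cell was added to P.
  Insert 6 (step 1): P = [6];  Q = [1]
  Insert 5 (step 2): P = [5] / [6];  Q = [1] / [2]
  Insert 4 (step 3): P = [4] / [5] / [6];  Q = [1] / [2] / [3]
  Insert 7 (step 4): P = [4, 7] / [5] / [6];  Q = [1, 4] / [2] / [3]
  Insert 8 (step 5): P = [4, 7, 8] / [5] / [6];  Q = [1, 4, 5] / [2] / [3]
  Insert 2 (step 6): P = [2, 7, 8] / [4] / [5] / [6];  Q = [1, 4, 5] / [2] / [3] / [6]
  Insert 1 (step 7): P = [1, 7, 8] / [2] / [4] / [5] / [6];  Q = [1, 4, 5] / [2] / [3] / [6] / [7]
  Insert 3 (step 8): P = [1, 3, 8] / [2, 7] / [4] / [5] / [6];  Q = [1, 4, 5] / [2, 8] / [3] / [6] / [7]
  Insert 9 (step 9): P = [1, 3, 8, 9] / [2, 7] / [4] / [5] / [6];  Q = [1, 4, 5, 9] / [2, 8] / [3] / [6] / [7]
Final shape: (4, 2, 1, 1, 1).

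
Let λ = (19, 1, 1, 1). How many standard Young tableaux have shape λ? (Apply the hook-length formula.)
# SYT of shape (19, 1, 1, 1) = 1330

Hook-length formula: f^λ = n! / Π hook(c), product over all cells c of the Young diagram. For λ = (19, 1, 1, 1), n = 22 boxes. Hook lengths by row (left-to-right, top-to-bottom): [22, 18, 17, 16, 15, 14, 13, 12, 11, 10, 9, 8, 7, 6, 5, 4, 3, 2, 1]; [3]; [2]; [1]. Product of hooks = 845113329156096000. So f^λ = 22! / 845113329156096000 = 1124000727777607680000 / 845113329156096000 = 1330.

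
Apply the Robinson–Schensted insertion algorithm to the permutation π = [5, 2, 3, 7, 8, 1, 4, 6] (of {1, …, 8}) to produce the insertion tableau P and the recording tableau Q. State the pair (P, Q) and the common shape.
P = [1, 3, 4, 6] / [2, 7, 8] / [5];  Q = [1, 3, 4, 5] / [2, 7, 8] / [6];  common shape = (4, 3, 1)

Row-insert the values π_1, π_2, … into P one at a time, bumping the leftmost entry strictly greater than the inserted value down to the next row. The recording tableau Q records, in position (i, j), the step at which that cell was added to P.
  Insert 5 (step 1): P = [5];  Q = [1]
  Insert 2 (step 2): P = [2] / [5];  Q = [1] / [2]
  Insert 3 (step 3): P = [2, 3] / [5];  Q = [1, 3] / [2]
  Insert 7 (step 4): P = [2, 3, 7] / [5];  Q = [1, 3, 4] / [2]
  Insert 8 (step 5): P = [2, 3, 7, 8] / [5];  Q = [1, 3, 4, 5] / [2]
  Insert 1 (step 6): P = [1, 3, 7, 8] / [2] / [5];  Q = [1, 3, 4, 5] / [2] / [6]
  Insert 4 (step 7): P = [1, 3, 4, 8] / [2, 7] / [5];  Q = [1, 3, 4, 5] / [2, 7] / [6]
  Insert 6 (step 8): P = [1, 3, 4, 6] / [2, 7, 8] / [5];  Q = [1, 3, 4, 5] / [2, 7, 8] / [6]
Final shape: (4, 3, 1).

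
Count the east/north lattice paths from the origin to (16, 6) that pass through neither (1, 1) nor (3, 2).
Number of paths = 34085

Inclusion–exclusion. Total paths: C(22, 16) = 74613. Through P₁: C(2, 1)·C(20, 15) = 31008. Through P₂: C(5, 3)·C(17, 13) = 23800. Since P₁ is strictly southwest of P₂, a monotone path through both must visit P₁ then P₂; paths through both = C(2, 1)·C(3, 2)·C(17, 13) = 14280. Avoid both = 74613 − 31008 − 23800 + 14280 = 34085.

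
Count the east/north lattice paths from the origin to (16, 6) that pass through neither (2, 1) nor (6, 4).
Number of paths = 32799

Inclusion–exclusion. Total paths: C(22, 16) = 74613. Through P₁: C(3, 2)·C(19, 14) = 34884. Through P₂: C(10, 6)·C(12, 10) = 13860. Since P₁ is strictly southwest of P₂, a monotone path through both must visit P₁ then P₂; paths through both = C(3, 2)·C(7, 4)·C(12, 10) = 6930. Avoid both = 74613 − 34884 − 13860 + 6930 = 32799.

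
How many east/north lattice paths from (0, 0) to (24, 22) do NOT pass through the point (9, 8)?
Number of paths = 6004917658350

Total paths from (0, 0) to (24, 22): C(46, 24) = 7890371113950. Paths through (9, 8): (paths (0, 0) → (9, 8)) × (paths (9, 8) → (24, 22)) = C(17, 9) · C(29, 15) = 24310 · 77558760 = 1885453455600. Avoidance count = 7890371113950 − 1885453455600 = 6004917658350.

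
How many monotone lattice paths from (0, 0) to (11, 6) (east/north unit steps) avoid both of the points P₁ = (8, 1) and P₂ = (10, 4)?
Number of paths = 9139

Inclusion–exclusion. Total paths: C(17, 11) = 12376. Through P₁: C(9, 8)·C(8, 3) = 504. Through P₂: C(14, 10)·C(3, 1) = 3003. Since P₁ is strictly southwest of P₂, a monotone path through both must visit P₁ then P₂; paths through both = C(9, 8)·C(5, 2)·C(3, 1) = 270. Avoid both = 12376 − 504 − 3003 + 270 = 9139.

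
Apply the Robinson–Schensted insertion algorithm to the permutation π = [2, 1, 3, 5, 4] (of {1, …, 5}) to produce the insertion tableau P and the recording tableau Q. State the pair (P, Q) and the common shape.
P = [1, 3, 4] / [2, 5];  Q = [1, 3, 4] / [2, 5];  common shape = (3, 2)

Row-insert the values π_1, π_2, … into P one at a time, bumping the leftmost entry strictly greater than the inserted value down to the next row. The recording tableau Q records, in position (i, j), the step at which that cell was added to P.
  Insert 2 (step 1): P = [2];  Q = [1]
  Insert 1 (step 2): P = [1] / [2];  Q = [1] / [2]
  Insert 3 (step 3): P = [1, 3] / [2];  Q = [1, 3] / [2]
  Insert 5 (step 4): P = [1, 3, 5] / [2];  Q = [1, 3, 4] / [2]
  Insert 4 (step 5): P = [1, 3, 4] / [2, 5];  Q = [1, 3, 4] / [2, 5]
Final shape: (3, 2).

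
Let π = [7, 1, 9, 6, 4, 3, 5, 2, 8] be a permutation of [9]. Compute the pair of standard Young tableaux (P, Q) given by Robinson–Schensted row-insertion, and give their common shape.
P = [1, 2, 5, 8] / [3, 9] / [4] / [6] / [7];  Q = [1, 3, 7, 9] / [2, 4] / [5] / [6] / [8];  common shape = (4, 2, 1, 1, 1)

Row-insert the values π_1, π_2, … into P one at a time, bumping the leftmost entry strictly greater than the inserted value down to the next row. The recording tableau Q records, in position (i, j), the step at which that cell was added to P.
  Insert 7 (step 1): P = [7];  Q = [1]
  Insert 1 (step 2): P = [1] / [7];  Q = [1] / [2]
  Insert 9 (step 3): P = [1, 9] / [7];  Q = [1, 3] / [2]
  Insert 6 (step 4): P = [1, 6] / [7, 9];  Q = [1, 3] / [2, 4]
  Insert 4 (step 5): P = [1, 4] / [6, 9] / [7];  Q = [1, 3] / [2, 4] / [5]
  Insert 3 (step 6): P = [1, 3] / [4, 9] / [6] / [7];  Q = [1, 3] / [2, 4] / [5] / [6]
  Insert 5 (step 7): P = [1, 3, 5] / [4, 9] / [6] / [7];  Q = [1, 3, 7] / [2, 4] / [5] / [6]
  Insert 2 (step 8): P = [1, 2, 5] / [3, 9] / [4] / [6] / [7];  Q = [1, 3, 7] / [2, 4] / [5] / [6] / [8]
  Insert 8 (step 9): P = [1, 2, 5, 8] / [3, 9] / [4] / [6] / [7];  Q = [1, 3, 7, 9] / [2, 4] / [5] / [6] / [8]
Final shape: (4, 2, 1, 1, 1).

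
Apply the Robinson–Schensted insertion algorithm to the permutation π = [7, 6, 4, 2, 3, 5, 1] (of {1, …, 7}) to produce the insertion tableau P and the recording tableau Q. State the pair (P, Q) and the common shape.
P = [1, 3, 5] / [2] / [4] / [6] / [7];  Q = [1, 5, 6] / [2] / [3] / [4] / [7];  common shape = (3, 1, 1, 1, 1)

Row-insert the values π_1, π_2, … into P one at a time, bumping the leftmost entry strictly greater than the inserted value down to the next row. The recording tableau Q records, in position (i, j), the step at which that cell was added to P.
  Insert 7 (step 1): P = [7];  Q = [1]
  Insert 6 (step 2): P = [6] / [7];  Q = [1] / [2]
  Insert 4 (step 3): P = [4] / [6] / [7];  Q = [1] / [2] / [3]
  Insert 2 (step 4): P = [2] / [4] / [6] / [7];  Q = [1] / [2] / [3] / [4]
  Insert 3 (step 5): P = [2, 3] / [4] / [6] / [7];  Q = [1, 5] / [2] / [3] / [4]
  Insert 5 (step 6): P = [2, 3, 5] / [4] / [6] / [7];  Q = [1, 5, 6] / [2] / [3] / [4]
  Insert 1 (step 7): P = [1, 3, 5] / [2] / [4] / [6] / [7];  Q = [1, 5, 6] / [2] / [3] / [4] / [7]
Final shape: (3, 1, 1, 1, 1).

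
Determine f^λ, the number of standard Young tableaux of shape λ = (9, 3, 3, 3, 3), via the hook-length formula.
# SYT of shape (9, 3, 3, 3, 3) = 39884040

Hook-length formula: f^λ = n! / Π hook(c), product over all cells c of the Young diagram. For λ = (9, 3, 3, 3, 3), n = 21 boxes. Hook lengths by row (left-to-right, top-to-bottom): [13, 12, 11, 6, 5, 4, 3, 2, 1]; [6, 5, 4]; [5, 4, 3]; [4, 3, 2]; [3, 2, 1]. Product of hooks = 1280987136000. So f^λ = 21! / 1280987136000 = 51090942171709440000 / 1280987136000 = 39884040.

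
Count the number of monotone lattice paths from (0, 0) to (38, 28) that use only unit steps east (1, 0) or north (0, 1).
Number of paths = 3413602103063071920

A monotone lattice path from (0, 0) to (38, 28) consists of 38 east steps and 28 north steps in some order, so it is determined by which 38 of the 66 steps are east. The count is C(66, 38) = 3413602103063071920.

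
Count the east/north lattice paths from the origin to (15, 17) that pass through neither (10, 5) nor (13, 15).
Number of paths = 327640344

Inclusion–exclusion. Total paths: C(32, 15) = 565722720. Through P₁: C(15, 10)·C(17, 5) = 18582564. Through P₂: C(28, 13)·C(4, 2) = 224652960. Since P₁ is strictly southwest of P₂, a monotone path through both must visit P₁ then P₂; paths through both = C(15, 10)·C(13, 3)·C(4, 2) = 5153148. Avoid both = 565722720 − 18582564 − 224652960 + 5153148 = 327640344.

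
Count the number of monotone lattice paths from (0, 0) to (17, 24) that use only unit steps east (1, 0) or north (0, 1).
Number of paths = 151584480450

A monotone lattice path from (0, 0) to (17, 24) consists of 17 east steps and 24 north steps in some order, so it is determined by which 17 of the 41 steps are east. The count is C(41, 17) = 151584480450.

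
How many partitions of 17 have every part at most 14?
p(17, parts ≤ 14) = 293

Use the recurrence p(n, m) = p(n, m−1) + p(n−m, m): either the largest part is < m (count p(n, m−1)) or the largest part is exactly m (remove one copy of m, count p(n−m, m)). With p(0, ·) = 1 this gives p(17, parts ≤ 14) = 293. (By conjugating Young diagrams, this also counts partitions of 17 into at most 14 parts.)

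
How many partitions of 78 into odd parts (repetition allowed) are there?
p_odd(78) = 64234

Enumerate partitions using only odd parts via the recurrence o(n, m) = o(n, m−2) + o(n−m, m) over odd m, starting from the largest odd part ≤ n. This gives p_odd(78) = 64234. (Euler's theorem: equals the count of distinct-part partitions.)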